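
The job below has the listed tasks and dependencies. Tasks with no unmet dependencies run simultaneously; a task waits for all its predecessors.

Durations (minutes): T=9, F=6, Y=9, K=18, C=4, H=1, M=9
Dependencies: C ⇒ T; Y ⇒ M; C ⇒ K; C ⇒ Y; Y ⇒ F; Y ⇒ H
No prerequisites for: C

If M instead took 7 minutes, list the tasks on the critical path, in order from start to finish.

Actual critical path: C→Y→M = 4+9+9 = 22 ⇒ 22 minutes.
M lies on that path, so at 7 minutes the path becomes 20 minutes.
Now C→K = 4+18 = 22 is longest, so the finish becomes 22 minutes.

C, K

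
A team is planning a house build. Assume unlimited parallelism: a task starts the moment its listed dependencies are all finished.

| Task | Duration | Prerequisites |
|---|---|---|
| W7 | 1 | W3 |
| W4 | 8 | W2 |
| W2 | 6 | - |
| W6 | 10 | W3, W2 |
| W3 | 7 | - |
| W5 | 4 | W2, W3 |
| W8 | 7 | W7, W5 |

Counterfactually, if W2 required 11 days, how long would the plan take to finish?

22

Actual critical path: W3→W5→W8 = 7+4+7 = 18 ⇒ 18 days.
The longest path through W2 is only 17 days, so W2 has float 1.
New critical path: W2→W5→W8 = 11+4+7 = 22 ⇒ 22 days.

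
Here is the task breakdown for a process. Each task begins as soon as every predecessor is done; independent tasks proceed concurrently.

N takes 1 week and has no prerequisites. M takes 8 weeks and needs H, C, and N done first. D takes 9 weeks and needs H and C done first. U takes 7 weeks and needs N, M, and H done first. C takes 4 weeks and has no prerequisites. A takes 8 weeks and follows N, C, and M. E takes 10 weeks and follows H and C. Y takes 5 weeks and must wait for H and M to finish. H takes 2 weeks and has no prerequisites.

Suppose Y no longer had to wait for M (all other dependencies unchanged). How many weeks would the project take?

20

Before: longest chain C→M→A = 4+8+8 = 20, finish 20.
Without M→Y, Y's earliest start moves from 12 to 2.
New critical path: C→M→A = 4+8+8 = 20 ⇒ 20 weeks.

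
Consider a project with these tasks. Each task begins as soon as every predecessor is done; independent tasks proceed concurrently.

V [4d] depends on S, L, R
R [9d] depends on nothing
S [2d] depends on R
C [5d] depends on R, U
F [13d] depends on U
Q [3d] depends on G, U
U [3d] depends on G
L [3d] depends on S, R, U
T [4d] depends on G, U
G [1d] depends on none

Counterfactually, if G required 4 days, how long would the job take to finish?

Actual critical path: R→S→L→V = 9+2+3+4 = 18 ⇒ 18 days.
G has 1 day of float (longest path through it is 17).
Now G→U→F = 4+3+13 = 20 is longest, so the finish becomes 20 days.

20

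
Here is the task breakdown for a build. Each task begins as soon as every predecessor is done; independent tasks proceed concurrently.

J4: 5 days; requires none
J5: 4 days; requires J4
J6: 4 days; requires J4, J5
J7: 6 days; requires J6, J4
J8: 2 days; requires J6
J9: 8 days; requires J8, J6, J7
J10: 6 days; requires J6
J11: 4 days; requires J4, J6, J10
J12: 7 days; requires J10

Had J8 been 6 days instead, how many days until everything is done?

27

The binding path is J4→J5→J6→J7→J9 = 5+4+4+6+8 = 27; finish at 27 days.
The longest path through J8 is only 23 days, so J8 has float 4.
No other chain overtakes it, so the finish is 27 days.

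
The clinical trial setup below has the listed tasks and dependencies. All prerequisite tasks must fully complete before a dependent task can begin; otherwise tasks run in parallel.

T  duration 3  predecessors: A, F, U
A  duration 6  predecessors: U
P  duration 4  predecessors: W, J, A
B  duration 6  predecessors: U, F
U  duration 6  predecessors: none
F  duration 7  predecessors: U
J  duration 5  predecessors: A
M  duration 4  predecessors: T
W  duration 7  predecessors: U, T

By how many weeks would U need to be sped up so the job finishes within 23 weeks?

Current finish: 27 weeks; target: 23.
U is on every critical path, so each week cut from U cuts the finish by one (this holds down to a finish of 22).
Need 27 − 23 = 4 weeks off U → U becomes 2 weeks, finish becomes 23.

4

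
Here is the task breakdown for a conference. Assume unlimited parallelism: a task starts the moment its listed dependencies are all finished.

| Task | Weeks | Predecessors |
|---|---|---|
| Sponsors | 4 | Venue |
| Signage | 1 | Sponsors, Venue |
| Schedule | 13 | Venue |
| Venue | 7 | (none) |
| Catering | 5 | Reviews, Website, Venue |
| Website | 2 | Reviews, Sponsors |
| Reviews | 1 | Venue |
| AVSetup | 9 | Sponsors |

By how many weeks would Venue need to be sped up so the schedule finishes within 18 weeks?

Current finish: 20 weeks; target: 18.
Venue is on every critical path, so each week cut from Venue cuts the finish by one (this holds down to a finish of 14).
Need 20 − 18 = 2 weeks off Venue → Venue becomes 5 weeks, finish becomes 18.

2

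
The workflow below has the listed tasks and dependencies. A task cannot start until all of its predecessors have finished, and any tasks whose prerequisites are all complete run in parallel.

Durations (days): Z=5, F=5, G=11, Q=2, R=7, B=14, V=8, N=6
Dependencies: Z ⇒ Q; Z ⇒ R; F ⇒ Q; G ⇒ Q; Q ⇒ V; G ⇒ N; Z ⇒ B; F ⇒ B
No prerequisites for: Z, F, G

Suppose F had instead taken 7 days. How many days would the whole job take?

Actual critical path: G→Q→V = 11+2+8 = 21 ⇒ 21 days.
The longest path through F is only 19 days, so F has float 2.
Now F→B = 7+14 = 21 is longest, so the finish becomes 21 days.

21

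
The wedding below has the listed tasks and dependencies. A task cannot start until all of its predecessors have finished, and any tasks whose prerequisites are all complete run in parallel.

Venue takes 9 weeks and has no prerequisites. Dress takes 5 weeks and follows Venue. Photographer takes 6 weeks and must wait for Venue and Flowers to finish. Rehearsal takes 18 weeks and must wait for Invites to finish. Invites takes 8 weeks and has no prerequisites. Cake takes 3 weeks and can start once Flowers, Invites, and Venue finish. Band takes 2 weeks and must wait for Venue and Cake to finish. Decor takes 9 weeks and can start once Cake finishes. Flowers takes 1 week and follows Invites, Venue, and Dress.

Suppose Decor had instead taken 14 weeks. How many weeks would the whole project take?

The binding path is Venue→Dress→Flowers→Cake→Decor = 9+5+1+3+9 = 27; finish at 27 weeks.
Decor lies on that path, so at 14 weeks the path becomes 32 weeks.
The critical path is still Venue→Dress→Flowers→Cake→Decor; finish is now 32 weeks.

32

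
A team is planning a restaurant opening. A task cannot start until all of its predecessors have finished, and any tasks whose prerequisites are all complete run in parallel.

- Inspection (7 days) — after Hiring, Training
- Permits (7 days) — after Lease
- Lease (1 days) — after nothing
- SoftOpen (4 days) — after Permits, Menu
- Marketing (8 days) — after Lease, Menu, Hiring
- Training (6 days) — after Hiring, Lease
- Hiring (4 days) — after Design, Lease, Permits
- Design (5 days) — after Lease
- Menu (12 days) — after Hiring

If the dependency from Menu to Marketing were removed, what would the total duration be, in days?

28

Before: longest chain Lease→Permits→Hiring→Menu→Marketing = 1+7+4+12+8 = 32, finish 32.
Without Menu→Marketing, Marketing's earliest start moves from 24 to 12.
New critical path: Lease→Permits→Hiring→Menu→SoftOpen = 1+7+4+12+4 = 28 ⇒ 28 days.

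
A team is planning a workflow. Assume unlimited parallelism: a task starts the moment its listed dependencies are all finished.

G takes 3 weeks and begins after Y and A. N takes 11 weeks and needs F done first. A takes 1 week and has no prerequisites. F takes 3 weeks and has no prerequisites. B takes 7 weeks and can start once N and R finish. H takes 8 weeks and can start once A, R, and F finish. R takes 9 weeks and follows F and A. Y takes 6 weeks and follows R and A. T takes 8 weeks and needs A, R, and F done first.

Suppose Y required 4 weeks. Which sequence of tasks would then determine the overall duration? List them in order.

F, N, B

As given, the longest chain is F→R→Y→G = 3+9+6+3 = 21, so the finish is 21 weeks.
Y is on the critical path; changing it to 4 makes that path 19 weeks.
The binding chain switches to F→N→B = 3+11+7 = 21; finish 21 weeks.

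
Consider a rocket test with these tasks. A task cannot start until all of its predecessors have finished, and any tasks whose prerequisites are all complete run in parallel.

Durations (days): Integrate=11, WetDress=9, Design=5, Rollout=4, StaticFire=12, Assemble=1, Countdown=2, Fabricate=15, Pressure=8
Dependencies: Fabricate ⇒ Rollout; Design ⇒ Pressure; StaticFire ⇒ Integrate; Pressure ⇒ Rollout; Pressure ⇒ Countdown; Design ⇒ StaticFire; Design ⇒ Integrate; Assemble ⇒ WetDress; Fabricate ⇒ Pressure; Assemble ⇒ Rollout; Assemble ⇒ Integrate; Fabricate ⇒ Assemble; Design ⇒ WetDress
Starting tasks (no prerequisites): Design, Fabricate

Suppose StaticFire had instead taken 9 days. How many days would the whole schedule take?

27

Baseline: Design→StaticFire→Integrate = 5+12+11 = 28 → 28 days.
Since StaticFire is critical, the -3 change carries straight to that chain (now 25 days).
The binding chain switches to Fabricate→Assemble→Integrate = 15+1+11 = 27; finish 27 days.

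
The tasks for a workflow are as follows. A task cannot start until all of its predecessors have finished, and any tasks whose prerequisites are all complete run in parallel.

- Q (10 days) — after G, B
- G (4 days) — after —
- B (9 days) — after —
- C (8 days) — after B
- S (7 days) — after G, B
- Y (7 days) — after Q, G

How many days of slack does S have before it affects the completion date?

Critical path: B→Q→Y = 9+10+7 = 26, so the finish is 26 days.
The longest chain containing S totals 16 days.
So S can slip 26 − 16 = 10 days.

10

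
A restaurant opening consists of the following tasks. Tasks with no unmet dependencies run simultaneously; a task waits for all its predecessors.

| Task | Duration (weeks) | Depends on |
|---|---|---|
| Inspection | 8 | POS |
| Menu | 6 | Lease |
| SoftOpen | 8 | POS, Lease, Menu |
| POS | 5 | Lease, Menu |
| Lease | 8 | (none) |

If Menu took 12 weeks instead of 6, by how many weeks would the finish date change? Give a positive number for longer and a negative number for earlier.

6

Actual critical path: Lease→Menu→POS→SoftOpen = 8+6+5+8 = 27 ⇒ 27 weeks.
Menu lies on that path, so at 12 weeks the path becomes 33 weeks.
That remains the longest chain; total 33 weeks.
Change in finish: 33 − 27 = +6 weeks.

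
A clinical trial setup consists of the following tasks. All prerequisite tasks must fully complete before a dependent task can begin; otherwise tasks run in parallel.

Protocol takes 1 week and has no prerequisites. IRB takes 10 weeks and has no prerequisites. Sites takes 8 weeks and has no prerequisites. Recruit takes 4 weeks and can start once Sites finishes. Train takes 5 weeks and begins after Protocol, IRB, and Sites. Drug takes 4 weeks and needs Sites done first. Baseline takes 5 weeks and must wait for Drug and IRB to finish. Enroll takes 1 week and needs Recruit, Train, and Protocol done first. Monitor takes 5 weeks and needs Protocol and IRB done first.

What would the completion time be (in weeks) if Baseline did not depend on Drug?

Before: longest chain Sites→Drug→Baseline = 8+4+5 = 17, finish 17.
Without Drug→Baseline, Baseline's earliest start moves from 12 to 10.
The longest chain is now IRB→Train→Enroll = 10+5+1 = 16, so the project takes 16 weeks.

16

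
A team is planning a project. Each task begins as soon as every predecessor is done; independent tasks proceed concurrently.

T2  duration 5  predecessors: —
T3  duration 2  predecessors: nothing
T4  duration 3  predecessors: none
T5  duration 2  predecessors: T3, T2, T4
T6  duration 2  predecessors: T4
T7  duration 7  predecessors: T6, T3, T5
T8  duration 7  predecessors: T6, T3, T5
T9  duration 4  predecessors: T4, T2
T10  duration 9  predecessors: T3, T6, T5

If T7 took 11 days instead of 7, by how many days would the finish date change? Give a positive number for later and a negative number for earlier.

2

Actual critical path: T2→T5→T10 = 5+2+9 = 16 ⇒ 16 days.
T7 has 2 days of float (longest path through it is 14).
Now T2→T5→T7 = 5+2+11 = 18 is longest, so the finish becomes 18 days.
Change in finish: 18 − 16 = +2 days.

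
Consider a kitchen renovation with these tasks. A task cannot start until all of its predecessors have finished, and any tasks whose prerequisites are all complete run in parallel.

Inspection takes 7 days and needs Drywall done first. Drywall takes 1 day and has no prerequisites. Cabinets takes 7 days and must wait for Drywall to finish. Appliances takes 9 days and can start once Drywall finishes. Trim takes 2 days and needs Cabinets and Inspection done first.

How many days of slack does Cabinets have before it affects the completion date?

0

Drywall→Cabinets→Trim = 1+7+2 = 10 sets the makespan at 10 days.
The longest chain containing Cabinets totals 10 days.
Slack of Cabinets = 1 − 1 = 0 days.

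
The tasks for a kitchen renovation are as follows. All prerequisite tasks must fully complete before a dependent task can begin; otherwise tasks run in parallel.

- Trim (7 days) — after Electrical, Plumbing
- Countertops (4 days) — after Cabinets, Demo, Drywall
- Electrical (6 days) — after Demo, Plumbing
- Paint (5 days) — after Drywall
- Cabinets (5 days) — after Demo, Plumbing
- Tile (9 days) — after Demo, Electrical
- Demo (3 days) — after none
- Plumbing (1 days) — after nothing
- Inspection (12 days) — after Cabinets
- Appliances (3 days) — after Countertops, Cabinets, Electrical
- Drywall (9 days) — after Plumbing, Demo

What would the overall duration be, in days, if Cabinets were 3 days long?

19

As given, the longest chain is Demo→Cabinets→Inspection = 3+5+12 = 20, so the finish is 20 days.
Cabinets is on the critical path; changing it to 3 makes that path 18 days.
New critical path: Demo→Drywall→Countertops→Appliances = 3+9+4+3 = 19 ⇒ 19 days.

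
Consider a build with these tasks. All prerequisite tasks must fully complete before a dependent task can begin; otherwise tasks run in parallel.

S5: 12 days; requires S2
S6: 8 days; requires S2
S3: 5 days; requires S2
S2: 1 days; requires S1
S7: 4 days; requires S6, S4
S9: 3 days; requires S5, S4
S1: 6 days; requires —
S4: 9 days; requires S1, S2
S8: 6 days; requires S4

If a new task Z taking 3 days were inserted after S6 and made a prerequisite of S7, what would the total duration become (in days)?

Originally the job takes 22 days.
With Z inserted, S7 now waits for max(S6, S4, Z).
New critical path: S1→S2→S4→S8 = 6+1+9+6 = 22 ⇒ 22 days.

22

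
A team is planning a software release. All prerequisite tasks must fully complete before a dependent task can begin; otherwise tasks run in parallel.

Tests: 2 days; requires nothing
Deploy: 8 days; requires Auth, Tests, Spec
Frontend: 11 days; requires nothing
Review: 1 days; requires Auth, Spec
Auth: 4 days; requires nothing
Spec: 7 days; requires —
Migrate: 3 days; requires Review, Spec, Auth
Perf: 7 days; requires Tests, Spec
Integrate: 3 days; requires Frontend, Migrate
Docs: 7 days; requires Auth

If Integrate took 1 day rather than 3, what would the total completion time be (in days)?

Baseline: Spec→Deploy = 7+8 = 15 → 15 days.
Integrate is off the critical path — its longest chain is 14 days, giving 1 of slack.
No other chain overtakes it, so the finish is 15 days.

15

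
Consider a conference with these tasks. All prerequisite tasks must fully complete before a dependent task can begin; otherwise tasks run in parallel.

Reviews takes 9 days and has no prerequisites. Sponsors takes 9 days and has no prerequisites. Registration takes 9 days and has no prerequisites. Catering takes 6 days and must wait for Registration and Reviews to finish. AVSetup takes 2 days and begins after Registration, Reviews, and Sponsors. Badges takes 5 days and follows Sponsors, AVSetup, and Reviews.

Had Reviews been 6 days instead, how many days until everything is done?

16

As given, the longest chain is Reviews→AVSetup→Badges = 9+2+5 = 16, so the finish is 16 days.
Since Reviews is critical, the -3 change carries straight to that chain (now 13 days).
New critical path: Sponsors→AVSetup→Badges = 9+2+5 = 16 ⇒ 16 days.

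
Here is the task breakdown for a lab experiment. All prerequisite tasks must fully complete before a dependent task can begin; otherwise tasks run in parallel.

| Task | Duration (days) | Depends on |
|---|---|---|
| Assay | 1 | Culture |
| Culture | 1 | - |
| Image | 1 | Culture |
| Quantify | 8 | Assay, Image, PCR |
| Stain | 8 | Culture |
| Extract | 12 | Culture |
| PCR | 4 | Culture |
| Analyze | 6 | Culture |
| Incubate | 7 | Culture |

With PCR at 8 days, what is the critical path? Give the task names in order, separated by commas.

Culture, PCR, Quantify

As given, the longest chain is Culture→PCR→Quantify = 1+4+8 = 13, so the finish is 13 days.
PCR is on the critical path; changing it to 8 makes that path 17 days.
The critical path is still Culture→PCR→Quantify; finish is now 17 days.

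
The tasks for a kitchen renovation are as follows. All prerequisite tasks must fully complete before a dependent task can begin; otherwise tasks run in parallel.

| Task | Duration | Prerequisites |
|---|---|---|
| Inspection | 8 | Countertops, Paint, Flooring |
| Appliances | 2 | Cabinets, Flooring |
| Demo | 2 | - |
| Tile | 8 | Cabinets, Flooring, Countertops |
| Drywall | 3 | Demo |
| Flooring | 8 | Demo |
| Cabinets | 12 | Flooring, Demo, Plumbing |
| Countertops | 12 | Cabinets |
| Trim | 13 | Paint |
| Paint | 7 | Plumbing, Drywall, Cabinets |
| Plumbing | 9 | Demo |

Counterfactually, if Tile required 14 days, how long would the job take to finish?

Baseline: Demo→Plumbing→Cabinets→Countertops→Tile = 2+9+12+12+8 = 43 → 43 days.
Since Tile is critical, the +6 change carries straight to that chain (now 49 days).
The critical path is still Demo→Plumbing→Cabinets→Countertops→Tile; finish is now 49 days.

49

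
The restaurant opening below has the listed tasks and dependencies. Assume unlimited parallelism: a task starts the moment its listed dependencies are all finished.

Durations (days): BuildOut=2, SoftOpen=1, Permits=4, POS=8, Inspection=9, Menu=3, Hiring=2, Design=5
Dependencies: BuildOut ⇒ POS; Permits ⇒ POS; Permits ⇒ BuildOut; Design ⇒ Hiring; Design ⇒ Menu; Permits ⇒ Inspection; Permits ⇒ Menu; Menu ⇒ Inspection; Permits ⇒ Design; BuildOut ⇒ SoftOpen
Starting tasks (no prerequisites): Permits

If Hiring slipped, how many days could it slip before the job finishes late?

10

Critical path: Permits→Design→Menu→Inspection = 4+5+3+9 = 21, so the finish is 21 days.
The longest chain containing Hiring totals 11 days.
Slack of Hiring = 19 − 9 = 10 days.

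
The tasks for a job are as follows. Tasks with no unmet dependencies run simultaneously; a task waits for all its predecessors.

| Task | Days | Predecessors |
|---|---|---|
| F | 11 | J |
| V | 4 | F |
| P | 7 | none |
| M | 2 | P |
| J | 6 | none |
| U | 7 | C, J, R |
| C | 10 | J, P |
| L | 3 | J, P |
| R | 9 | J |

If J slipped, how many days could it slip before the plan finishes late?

1

P→C→U = 7+10+7 = 24 sets the makespan at 24 days.
The longest chain containing J totals 23 days.
So J can slip 7 − 6 = 1 day.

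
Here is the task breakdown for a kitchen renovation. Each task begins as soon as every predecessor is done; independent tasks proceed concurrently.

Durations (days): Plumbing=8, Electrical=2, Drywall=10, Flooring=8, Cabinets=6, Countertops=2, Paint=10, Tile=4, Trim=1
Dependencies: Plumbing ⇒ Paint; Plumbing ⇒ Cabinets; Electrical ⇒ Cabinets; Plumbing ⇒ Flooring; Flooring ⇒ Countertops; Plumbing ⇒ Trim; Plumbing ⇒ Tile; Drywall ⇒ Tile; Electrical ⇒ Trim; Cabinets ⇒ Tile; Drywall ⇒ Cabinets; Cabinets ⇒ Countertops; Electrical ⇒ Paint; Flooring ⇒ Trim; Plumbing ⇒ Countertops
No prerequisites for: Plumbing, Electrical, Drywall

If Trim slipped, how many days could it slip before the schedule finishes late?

3

Critical path: Drywall→Cabinets→Tile = 10+6+4 = 20, so the finish is 20 days.
Longest path through Trim: 17 days (earliest finish 17, latest finish 20).
So Trim can slip 20 − 17 = 3 days.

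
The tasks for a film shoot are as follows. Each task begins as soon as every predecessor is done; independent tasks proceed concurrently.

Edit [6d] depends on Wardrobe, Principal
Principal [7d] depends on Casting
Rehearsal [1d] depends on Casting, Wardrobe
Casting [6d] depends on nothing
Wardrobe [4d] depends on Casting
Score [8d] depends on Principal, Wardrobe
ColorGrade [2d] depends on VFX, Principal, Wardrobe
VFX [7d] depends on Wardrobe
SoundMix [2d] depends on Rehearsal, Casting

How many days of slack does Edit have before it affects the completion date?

Casting→Principal→Score = 6+7+8 = 21 sets the makespan at 21 days.
Longest path through Edit: 19 days (earliest finish 19, latest finish 21).
So Edit can slip 21 − 19 = 2 days.

2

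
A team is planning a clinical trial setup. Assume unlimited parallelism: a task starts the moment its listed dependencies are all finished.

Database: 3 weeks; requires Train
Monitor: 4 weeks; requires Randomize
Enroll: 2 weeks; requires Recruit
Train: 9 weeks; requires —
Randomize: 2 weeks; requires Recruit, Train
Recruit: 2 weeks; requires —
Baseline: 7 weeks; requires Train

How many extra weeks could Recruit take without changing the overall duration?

8

Train→Baseline = 9+7 = 16 sets the makespan at 16 weeks.
The longest chain containing Recruit totals 8 weeks.
Float = 16 − 8 = 8.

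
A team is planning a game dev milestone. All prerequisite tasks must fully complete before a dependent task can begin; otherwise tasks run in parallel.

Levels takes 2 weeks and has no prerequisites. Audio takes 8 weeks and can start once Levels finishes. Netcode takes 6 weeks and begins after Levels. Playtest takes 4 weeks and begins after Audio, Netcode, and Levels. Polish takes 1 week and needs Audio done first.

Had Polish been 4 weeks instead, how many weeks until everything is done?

14

Baseline: Levels→Audio→Playtest = 2+8+4 = 14 → 14 weeks.
Polish is off the critical path — its longest chain is 11 weeks, giving 3 of slack.
No other chain overtakes it, so the finish is 14 weeks.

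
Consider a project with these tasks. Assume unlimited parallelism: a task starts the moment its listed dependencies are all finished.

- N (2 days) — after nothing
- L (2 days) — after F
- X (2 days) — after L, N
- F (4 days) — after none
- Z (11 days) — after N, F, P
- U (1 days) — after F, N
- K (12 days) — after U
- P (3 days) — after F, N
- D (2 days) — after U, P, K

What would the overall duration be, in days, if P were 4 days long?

19

Baseline: F→U→K→D = 4+1+12+2 = 19 → 19 days.
P is off the critical path — its longest chain is 18 days, giving 1 of slack.
The binding chain switches to F→P→Z = 4+4+11 = 19; finish 19 days.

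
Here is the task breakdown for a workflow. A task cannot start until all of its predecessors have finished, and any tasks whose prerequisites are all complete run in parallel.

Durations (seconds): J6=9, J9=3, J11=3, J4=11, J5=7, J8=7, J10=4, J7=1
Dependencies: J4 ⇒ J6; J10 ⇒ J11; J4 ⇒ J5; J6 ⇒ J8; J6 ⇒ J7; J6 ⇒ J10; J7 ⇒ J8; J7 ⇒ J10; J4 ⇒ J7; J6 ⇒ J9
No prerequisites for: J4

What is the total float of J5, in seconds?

10

The longest chain is J4→J6→J7→J8 = 11+9+1+7 = 28; overall finish 28 seconds.
Longest path through J5: 18 seconds (earliest finish 18, latest finish 28).
Float = 28 − 18 = 10.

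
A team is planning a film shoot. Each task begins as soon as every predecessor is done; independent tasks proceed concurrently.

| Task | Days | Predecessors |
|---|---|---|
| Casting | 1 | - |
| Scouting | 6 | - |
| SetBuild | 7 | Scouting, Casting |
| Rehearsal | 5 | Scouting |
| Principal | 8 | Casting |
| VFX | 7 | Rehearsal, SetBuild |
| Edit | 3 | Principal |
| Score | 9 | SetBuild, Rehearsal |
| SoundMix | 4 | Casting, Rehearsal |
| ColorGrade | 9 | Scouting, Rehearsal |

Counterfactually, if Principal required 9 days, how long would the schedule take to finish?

22

As given, the longest chain is Scouting→SetBuild→Score = 6+7+9 = 22, so the finish is 22 days.
Principal has 10 days of float (longest path through it is 12).
No other chain overtakes it, so the finish is 22 days.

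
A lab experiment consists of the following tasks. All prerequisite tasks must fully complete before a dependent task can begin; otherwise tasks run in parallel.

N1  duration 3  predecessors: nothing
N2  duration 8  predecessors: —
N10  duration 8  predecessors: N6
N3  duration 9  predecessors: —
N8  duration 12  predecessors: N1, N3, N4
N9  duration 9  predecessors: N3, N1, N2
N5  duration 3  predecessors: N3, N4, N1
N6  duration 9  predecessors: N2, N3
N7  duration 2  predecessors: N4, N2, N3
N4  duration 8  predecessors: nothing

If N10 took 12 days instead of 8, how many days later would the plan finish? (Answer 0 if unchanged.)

4

As given, the longest chain is N3→N6→N10 = 9+9+8 = 26, so the finish is 26 days.
N10 is on the critical path; changing it to 12 makes that path 30 days.
The critical path is still N3→N6→N10; finish is now 30 days.
Change in finish: 30 − 26 = +4 days.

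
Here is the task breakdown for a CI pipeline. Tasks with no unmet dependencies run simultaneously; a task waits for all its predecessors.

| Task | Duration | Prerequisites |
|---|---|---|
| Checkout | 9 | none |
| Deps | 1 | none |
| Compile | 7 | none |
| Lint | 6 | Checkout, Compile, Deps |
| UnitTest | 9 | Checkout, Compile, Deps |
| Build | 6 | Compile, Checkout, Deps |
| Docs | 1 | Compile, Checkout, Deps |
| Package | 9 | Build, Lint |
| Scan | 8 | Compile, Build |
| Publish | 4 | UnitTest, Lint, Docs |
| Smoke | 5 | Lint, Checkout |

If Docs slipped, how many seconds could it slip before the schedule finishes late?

10

Critical path: Checkout→Lint→Package = 9+6+9 = 24, so the finish is 24 seconds.
Docs finishes as early as 10 and must finish by 20.
Slack of Docs = 19 − 9 = 10 seconds.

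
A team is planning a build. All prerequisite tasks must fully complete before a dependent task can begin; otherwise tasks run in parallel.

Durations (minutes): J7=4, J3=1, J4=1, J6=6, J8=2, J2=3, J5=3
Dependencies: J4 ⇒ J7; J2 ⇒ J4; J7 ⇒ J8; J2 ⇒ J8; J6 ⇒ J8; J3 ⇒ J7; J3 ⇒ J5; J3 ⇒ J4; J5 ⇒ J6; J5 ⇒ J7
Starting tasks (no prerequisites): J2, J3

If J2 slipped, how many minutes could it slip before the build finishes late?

2

Critical path: J3→J5→J6→J8 = 1+3+6+2 = 12, so the finish is 12 minutes.
J2 finishes as early as 3 and must finish by 5.
Slack of J2 = 2 − 0 = 2 minutes.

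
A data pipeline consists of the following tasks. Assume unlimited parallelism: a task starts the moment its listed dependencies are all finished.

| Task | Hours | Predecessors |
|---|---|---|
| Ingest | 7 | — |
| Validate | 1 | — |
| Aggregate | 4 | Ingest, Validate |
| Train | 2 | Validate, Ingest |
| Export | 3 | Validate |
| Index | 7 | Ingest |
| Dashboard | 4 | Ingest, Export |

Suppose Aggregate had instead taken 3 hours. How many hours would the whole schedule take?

14

Critical path before the change: Ingest→Index = 7+7 = 14 giving 14 hours.
Aggregate is off the critical path — its longest chain is 11 hours, giving 3 of slack.
The critical path is still Ingest→Index; finish is now 14 hours.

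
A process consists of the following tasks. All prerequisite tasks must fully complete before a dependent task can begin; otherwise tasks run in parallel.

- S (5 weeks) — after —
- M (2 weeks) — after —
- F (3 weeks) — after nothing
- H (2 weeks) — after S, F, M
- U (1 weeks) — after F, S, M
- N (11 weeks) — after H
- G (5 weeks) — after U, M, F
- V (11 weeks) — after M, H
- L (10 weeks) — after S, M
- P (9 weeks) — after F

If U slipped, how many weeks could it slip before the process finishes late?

The longest chain is S→H→N = 5+2+11 = 18; overall finish 18 weeks.
U finishes as early as 6 and must finish by 13.
So U can slip 13 − 6 = 7 weeks.

7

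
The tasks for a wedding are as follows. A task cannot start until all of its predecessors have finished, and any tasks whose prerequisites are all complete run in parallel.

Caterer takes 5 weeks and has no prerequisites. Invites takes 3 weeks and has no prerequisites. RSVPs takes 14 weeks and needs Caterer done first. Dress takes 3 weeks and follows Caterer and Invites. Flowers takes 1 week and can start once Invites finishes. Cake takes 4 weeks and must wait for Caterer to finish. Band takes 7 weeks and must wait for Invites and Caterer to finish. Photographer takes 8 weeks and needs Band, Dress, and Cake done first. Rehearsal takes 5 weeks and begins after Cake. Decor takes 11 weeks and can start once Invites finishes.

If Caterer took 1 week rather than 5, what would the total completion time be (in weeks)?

18

Critical path before the change: Caterer→Band→Photographer = 5+7+8 = 20 giving 20 weeks.
Since Caterer is critical, the -4 change carries straight to that chain (now 16 weeks).
Now Invites→Band→Photographer = 3+7+8 = 18 is longest, so the finish becomes 18 weeks.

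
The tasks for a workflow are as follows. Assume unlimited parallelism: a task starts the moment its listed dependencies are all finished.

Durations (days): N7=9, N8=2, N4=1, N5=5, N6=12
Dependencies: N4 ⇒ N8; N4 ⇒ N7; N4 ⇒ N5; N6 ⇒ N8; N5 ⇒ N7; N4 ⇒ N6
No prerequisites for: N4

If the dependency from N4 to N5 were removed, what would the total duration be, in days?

Original critical path: N4→N5→N7 = 1+5+9 = 15 ⇒ 15 days.
Without N4→N5, N5's earliest start moves from 1 to 0.
After: N4→N6→N8 = 1+12+2 = 15 → 15 days.

15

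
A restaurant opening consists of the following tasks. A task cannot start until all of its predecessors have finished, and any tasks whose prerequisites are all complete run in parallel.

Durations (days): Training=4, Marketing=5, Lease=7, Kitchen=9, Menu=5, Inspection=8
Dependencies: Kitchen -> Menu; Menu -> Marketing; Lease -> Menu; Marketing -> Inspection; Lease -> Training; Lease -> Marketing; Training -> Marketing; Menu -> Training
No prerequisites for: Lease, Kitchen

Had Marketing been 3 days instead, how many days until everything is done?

29

The binding path is Kitchen→Menu→Training→Marketing→Inspection = 9+5+4+5+8 = 31; finish at 31 days.
Marketing lies on that path, so at 3 days the path becomes 29 days.
That remains the longest chain; total 29 days.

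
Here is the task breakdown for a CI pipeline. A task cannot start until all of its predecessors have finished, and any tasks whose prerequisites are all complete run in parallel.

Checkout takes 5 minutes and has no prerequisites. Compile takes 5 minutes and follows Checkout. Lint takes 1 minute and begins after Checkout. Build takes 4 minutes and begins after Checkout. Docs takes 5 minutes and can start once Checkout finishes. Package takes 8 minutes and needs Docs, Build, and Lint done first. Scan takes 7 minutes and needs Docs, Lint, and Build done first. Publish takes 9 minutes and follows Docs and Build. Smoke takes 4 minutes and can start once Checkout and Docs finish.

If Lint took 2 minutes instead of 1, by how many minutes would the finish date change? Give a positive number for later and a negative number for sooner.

0

Baseline: Checkout→Docs→Publish = 5+5+9 = 19 → 19 minutes.
The longest path through Lint is only 14 minutes, so Lint has float 5.
No other chain overtakes it, so the finish is 19 minutes.
Change in finish: 19 − 19 = +0 minutes.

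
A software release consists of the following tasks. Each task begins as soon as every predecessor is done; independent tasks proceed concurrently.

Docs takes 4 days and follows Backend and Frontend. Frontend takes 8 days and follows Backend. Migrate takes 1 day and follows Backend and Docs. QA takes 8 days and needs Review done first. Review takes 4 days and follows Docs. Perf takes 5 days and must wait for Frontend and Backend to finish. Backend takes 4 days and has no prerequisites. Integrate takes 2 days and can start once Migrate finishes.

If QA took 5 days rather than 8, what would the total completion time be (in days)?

The binding path is Backend→Frontend→Docs→Review→QA = 4+8+4+4+8 = 28; finish at 28 days.
QA is on the critical path; changing it to 5 makes that path 25 days.
No other chain overtakes it, so the finish is 25 days.

25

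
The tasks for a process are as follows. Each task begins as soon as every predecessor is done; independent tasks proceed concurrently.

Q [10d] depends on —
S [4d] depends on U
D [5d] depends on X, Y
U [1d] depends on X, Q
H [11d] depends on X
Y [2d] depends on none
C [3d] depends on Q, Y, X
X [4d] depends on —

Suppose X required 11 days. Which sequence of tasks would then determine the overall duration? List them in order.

X, H

Actual critical path: X→H = 4+11 = 15 ⇒ 15 days.
X lies on that path, so at 11 days the path becomes 22 days.
That remains the longest chain; total 22 days.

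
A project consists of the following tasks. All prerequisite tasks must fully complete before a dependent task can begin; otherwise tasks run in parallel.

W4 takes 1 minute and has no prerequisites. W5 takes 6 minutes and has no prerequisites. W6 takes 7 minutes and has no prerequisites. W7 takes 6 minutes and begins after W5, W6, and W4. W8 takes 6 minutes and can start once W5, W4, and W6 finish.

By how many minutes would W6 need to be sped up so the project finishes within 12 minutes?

1

Current finish: 13 minutes; target: 12.
W6 is on every critical path, so each minute cut from W6 cuts the finish by one (this holds down to a finish of 12).
Need 13 − 12 = 1 minute off W6 → W6 becomes 6 minutes, finish becomes 12.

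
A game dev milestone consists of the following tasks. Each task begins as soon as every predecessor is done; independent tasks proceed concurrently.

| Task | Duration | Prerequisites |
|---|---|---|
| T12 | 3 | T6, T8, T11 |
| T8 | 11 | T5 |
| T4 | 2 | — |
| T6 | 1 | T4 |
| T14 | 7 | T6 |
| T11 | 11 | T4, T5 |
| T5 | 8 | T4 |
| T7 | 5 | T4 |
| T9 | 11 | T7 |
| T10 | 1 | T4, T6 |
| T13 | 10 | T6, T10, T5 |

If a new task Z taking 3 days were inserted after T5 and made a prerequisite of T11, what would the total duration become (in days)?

27

Originally the job takes 24 days.
With Z inserted, T11 now waits for max(T4, T5, Z).
New critical path: T4→T5→Z→T11→T12 = 2+8+3+11+3 = 27 ⇒ 27 days.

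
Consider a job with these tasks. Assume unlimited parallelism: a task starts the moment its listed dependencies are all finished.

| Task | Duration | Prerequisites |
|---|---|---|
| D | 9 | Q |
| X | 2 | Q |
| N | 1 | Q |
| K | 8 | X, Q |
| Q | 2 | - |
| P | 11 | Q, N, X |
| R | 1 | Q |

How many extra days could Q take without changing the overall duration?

0

Q→X→P = 2+2+11 = 15 sets the makespan at 15 days.
Q finishes as early as 2 and must finish by 2.
So Q can slip 2 − 2 = 0 days.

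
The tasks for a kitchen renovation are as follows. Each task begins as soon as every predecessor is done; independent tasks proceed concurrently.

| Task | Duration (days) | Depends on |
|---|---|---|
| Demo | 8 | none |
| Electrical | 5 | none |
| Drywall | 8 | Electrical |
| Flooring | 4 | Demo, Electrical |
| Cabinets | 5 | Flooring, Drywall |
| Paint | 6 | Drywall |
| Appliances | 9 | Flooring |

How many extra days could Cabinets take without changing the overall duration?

The longest chain is Demo→Flooring→Appliances = 8+4+9 = 21; overall finish 21 days.
Cabinets finishes as early as 18 and must finish by 21.
Slack of Cabinets = 16 − 13 = 3 days.

3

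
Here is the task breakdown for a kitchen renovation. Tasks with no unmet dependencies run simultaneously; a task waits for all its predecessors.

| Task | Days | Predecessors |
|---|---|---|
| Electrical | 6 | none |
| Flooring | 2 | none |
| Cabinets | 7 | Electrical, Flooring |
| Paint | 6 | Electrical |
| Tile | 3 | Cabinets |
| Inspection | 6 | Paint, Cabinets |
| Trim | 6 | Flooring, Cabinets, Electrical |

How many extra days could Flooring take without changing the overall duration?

4

Critical path: Electrical→Cabinets→Inspection = 6+7+6 = 19, so the finish is 19 days.
The longest chain containing Flooring totals 15 days.
Slack of Flooring = 4 − 0 = 4 days.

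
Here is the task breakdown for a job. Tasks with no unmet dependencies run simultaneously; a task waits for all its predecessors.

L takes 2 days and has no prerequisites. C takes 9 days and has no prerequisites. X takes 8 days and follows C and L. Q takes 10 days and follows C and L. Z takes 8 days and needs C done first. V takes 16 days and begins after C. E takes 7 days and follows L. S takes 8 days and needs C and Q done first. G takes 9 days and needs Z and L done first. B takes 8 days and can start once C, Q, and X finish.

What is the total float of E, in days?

18

C→Q→S = 9+10+8 = 27 sets the makespan at 27 days.
The longest chain containing E totals 9 days.
So E can slip 27 − 9 = 18 days.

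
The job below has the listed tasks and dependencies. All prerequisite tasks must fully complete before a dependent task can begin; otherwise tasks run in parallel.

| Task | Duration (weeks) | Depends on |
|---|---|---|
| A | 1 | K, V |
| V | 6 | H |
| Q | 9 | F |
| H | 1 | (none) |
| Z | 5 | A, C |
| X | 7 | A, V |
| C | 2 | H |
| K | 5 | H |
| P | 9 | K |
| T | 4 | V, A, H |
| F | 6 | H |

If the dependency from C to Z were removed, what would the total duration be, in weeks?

16

With the dependency in place, H→F→Q = 1+6+9 = 16 sets the finish at 16 weeks.
Dropping C→Z doesn't change Z's earliest start (8); another predecessor still binds.
New critical path: H→F→Q = 1+6+9 = 16 ⇒ 16 weeks.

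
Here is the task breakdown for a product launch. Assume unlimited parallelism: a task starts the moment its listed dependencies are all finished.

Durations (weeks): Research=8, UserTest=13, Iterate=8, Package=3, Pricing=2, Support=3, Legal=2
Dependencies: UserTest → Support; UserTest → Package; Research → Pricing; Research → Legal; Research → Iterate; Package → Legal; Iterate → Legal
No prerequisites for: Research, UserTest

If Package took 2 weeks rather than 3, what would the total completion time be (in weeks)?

18

As given, the longest chain is UserTest→Package→Legal = 13+3+2 = 18, so the finish is 18 weeks.
Package is on the critical path; changing it to 2 makes that path 17 weeks.
New critical path: Research→Iterate→Legal = 8+8+2 = 18 ⇒ 18 weeks.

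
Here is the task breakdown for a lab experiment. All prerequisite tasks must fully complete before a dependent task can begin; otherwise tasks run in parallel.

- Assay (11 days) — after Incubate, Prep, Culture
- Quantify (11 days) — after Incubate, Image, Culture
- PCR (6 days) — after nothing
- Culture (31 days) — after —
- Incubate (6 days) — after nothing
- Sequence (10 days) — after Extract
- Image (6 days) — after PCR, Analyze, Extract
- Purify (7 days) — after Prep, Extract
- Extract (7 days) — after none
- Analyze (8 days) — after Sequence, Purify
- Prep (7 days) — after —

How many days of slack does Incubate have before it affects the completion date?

25

The longest chain is Culture→Assay = 31+11 = 42; overall finish 42 days.
Longest path through Incubate: 17 days (earliest finish 6, latest finish 31).
Slack of Incubate = 25 − 0 = 25 days.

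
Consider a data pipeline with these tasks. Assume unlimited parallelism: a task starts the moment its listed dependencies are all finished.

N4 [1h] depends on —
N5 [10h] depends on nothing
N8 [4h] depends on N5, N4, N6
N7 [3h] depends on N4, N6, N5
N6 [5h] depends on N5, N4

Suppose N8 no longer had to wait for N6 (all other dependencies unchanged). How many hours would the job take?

18

With the dependency in place, N5→N6→N8 = 10+5+4 = 19 sets the finish at 19 hours.
Without N6→N8, N8's earliest start moves from 15 to 10.
The longest chain is now N5→N6→N7 = 10+5+3 = 18, so the job takes 18 hours.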